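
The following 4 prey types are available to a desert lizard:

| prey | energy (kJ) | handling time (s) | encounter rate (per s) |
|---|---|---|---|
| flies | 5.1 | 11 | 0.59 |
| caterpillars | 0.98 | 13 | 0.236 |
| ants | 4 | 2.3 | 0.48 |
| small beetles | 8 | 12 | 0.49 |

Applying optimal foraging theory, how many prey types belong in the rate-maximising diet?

1

Profitabilities (E/h, kJ/s): ants 1.74, small beetles 0.667, flies 0.464, caterpillars 0.0754. Add prey in this order while the next type's profitability exceeds the intake rate on those already taken.
Rate on top 1: 0.9125. small beetles: 0.667 < 0.9125 → exclude; stop.
Optimal diet: ants — 1 of 4 types.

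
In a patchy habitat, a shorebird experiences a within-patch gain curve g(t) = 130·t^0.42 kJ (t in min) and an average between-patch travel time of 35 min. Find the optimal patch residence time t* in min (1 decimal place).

Optimal t* satisfies g'(t*) = g(t*)/(T + t*).
g'(t) = 0.42·130·t^-0.58. Setting 0.42·130·t^-0.58 = 130·t^0.42/(35+t) gives 0.42(35+t) = t, so 0.58·t = 0.42×35.
t* = 0.42×35/0.58 = 25.34 min.

25.3 min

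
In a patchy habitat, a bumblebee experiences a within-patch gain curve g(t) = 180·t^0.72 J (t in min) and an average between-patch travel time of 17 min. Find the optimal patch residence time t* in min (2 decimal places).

By the marginal value theorem, leave when the instantaneous gain rate g'(t) equals the habitat-wide average g(t)/(T + t).
g'(t) = 0.72·180·t^-0.28. Setting 0.72·180·t^-0.28 = 180·t^0.72/(17+t) gives 0.72(17+t) = t, so 0.28·t = 0.72×17.
t* = 0.72×17/0.28 = 43.71 min.

43.71 min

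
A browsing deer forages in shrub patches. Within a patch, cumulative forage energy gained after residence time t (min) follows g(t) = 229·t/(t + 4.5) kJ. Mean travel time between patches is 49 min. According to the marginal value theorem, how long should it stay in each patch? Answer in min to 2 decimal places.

Maximise g(t)/(T+t): set derivative to zero → g'(t)(T+t) = g(t).
g'(t) = 229·4.5/(t + 4.5)². Setting 229·4.5/(t+4.5)² = 229t/[(t+4.5)(49+t)] gives 4.5(49+t) = t(t+4.5), so t² = 4.5×49 = 220.5.
t* = √220.5 = 14.85 min.

14.85 min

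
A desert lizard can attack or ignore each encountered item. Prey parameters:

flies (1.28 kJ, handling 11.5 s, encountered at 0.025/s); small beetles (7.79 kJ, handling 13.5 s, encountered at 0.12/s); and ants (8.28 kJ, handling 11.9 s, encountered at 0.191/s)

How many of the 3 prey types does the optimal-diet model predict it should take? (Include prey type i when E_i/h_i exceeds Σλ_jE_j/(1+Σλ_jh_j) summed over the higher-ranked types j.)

2

Rank by E/h (kJ/s): ants 0.696, small beetles 0.577, flies 0.111. Include each in turn until the next type's E/h falls below the running intake rate.
Rate on top 1: 0.4832. small beetles: 0.577 > 0.4832 → include.
Rate on top 2: 0.5143. flies: 0.111 < 0.5143 → exclude; stop.
Optimal diet: ants, small beetles — 2 of 3 types.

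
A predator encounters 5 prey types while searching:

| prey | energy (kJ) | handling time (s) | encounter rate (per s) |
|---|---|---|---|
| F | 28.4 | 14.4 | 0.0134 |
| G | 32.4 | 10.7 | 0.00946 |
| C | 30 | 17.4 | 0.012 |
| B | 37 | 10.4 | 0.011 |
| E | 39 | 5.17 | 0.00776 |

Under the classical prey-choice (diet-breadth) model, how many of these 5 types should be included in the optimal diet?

5

E/h in descending order: E 7.54, B 3.56, G 3.03, F 1.97, C 1.72 kJ/s. The optimal diet is the largest prefix of this list for which every included type satisfies E_i/h_i > R on the types above it.
Rate on top 1: 0.291. B: 3.56 > 0.291 → include.
Rate on top 2: 0.6147. G: 3.03 > 0.6147 → include.
Rate on top 3: 0.8092. F: 1.97 > 0.8092 → include.
Rate on top 4: 0.9641. C: 1.72 > 0.9641 → include.
Optimal diet: E, B, G, F, C — 5 of 5 types.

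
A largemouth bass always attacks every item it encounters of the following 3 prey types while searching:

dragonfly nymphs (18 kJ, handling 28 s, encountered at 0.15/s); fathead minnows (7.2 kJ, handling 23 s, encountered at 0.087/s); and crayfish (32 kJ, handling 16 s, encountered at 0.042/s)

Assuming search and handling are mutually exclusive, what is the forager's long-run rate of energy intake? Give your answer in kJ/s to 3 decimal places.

Energy encountered per unit search time: 0.15×18 + 0.087×7.2 + 0.042×32 = 4.67 kJ/s.
Handling time per unit search time: 0.15×28 + 0.087×23 + 0.042×16 = 6.873.
Rate = 4.67/(1 + 6.873) = 0.5932 kJ/s.

0.593 kJ/s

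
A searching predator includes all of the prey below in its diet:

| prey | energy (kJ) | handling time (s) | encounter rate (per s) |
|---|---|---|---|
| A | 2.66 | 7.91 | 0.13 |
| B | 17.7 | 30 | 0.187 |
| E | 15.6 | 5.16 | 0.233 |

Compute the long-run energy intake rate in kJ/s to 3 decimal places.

0.825 kJ/s

Energy encountered per unit search time: 0.13×2.66 + 0.187×17.7 + 0.233×15.6 = 7.29 kJ/s.
Handling time per unit search time: 0.13×7.91 + 0.187×30 + 0.233×5.16 = 7.841.
Rate = 7.29/(1 + 7.841) = 0.8247 kJ/s.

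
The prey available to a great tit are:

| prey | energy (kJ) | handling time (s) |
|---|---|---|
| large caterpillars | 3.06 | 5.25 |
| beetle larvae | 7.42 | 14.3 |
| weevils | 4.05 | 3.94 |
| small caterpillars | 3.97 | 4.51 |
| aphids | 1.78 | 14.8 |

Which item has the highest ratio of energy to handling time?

In descending order of E/h:
weevils: 4.05/3.94 = 1.03 kJ/s
small caterpillars: 3.97/4.51 = 0.88 kJ/s
large caterpillars: 3.06/5.25 = 0.583 kJ/s
beetle larvae: 7.42/14.3 = 0.519 kJ/s
aphids: 1.78/14.8 = 0.12 kJ/s

weevils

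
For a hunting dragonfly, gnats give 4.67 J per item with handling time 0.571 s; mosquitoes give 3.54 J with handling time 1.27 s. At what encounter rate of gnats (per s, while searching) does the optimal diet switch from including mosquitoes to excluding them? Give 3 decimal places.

0.905 per s

Drop mosquitoes once their profitability E₂/h₂ falls below the rate achievable on gnats alone: E₂/h₂ = λE₁/(1 + λh₁).
Solve for λ: λE₁h₂ = E₂(1 + λh₁) → λ(E₁h₂ − E₂h₁) = E₂ → λ = E₂/(E₁h₂ − E₂h₁).
λ = 3.54/(4.67×1.27 − 3.54×0.571) = 3.54/3.91 = 0.9055 per s.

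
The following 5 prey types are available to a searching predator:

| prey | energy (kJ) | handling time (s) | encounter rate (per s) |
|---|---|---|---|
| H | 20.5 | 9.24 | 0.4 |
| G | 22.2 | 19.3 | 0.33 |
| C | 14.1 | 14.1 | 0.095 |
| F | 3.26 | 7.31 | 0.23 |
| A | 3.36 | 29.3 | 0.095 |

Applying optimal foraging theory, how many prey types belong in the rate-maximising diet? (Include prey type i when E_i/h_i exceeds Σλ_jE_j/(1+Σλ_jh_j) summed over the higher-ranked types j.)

E/h in descending order: H 2.22, G 1.15, C 1, F 0.446, A 0.115 kJ/s. The optimal diet is the largest prefix of this list for which every included type satisfies E_i/h_i > R on the types above it.
Rate on top 1: 1.746. G: 1.15 < 1.746 → exclude; stop.
Optimal diet: H — 1 of 5 types.

1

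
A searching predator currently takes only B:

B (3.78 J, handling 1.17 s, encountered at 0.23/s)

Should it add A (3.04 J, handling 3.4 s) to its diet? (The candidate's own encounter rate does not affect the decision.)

Yes

Intake rate on the current diet: R = (0.23×3.78) / (1 + 0.23×1.17) = 0.8694/1.269 = 0.6851 J/s.
Profitability of A: 3.04/3.4 = 0.8941 J/s.
Since 0.8941 > R, including A increases the long-run rate.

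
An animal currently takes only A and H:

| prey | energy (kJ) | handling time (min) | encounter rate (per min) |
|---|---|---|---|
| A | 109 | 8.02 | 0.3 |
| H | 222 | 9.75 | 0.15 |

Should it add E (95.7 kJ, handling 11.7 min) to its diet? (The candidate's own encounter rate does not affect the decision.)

Intake rate on the current diet: R = (0.3×109 + 0.15×222) / (1 + 0.3×8.02 + 0.15×9.75) = 66/4.868 = 13.56 kJ/min.
E: E/h = 95.7/11.7 = 8.179 kJ/min.
8.179 < 13.56, so adding E would lower the average — exclude it.

No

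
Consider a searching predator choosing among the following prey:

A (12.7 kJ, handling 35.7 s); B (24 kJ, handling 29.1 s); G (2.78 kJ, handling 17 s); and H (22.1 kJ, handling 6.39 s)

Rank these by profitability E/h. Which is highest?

Profitability E/h (kJ/s): A = 12.7/35.7 = 0.356, B = 24/29.1 = 0.825, G = 2.78/17 = 0.164, H = 22.1/6.39 = 3.46.
Ranked: H > B > A > G.

H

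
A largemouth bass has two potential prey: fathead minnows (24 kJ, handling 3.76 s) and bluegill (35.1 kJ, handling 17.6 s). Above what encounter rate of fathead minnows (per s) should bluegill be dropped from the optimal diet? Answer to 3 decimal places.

At the threshold, the rate on fathead minnows alone equals the profitability of bluegill: λ·24/(1 + λ·3.76) = 35.1/17.6 = 1.994.
Rearranging, λ(24 − 1.994×3.76) = 1.994, so λ = 1.994/16.5 = 0.1209 per s.

0.121 per s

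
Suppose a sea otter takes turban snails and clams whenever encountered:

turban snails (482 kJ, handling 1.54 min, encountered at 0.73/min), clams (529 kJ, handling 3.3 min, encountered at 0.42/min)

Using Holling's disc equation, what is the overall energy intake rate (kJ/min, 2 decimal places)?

163.53 kJ/min

Energy encountered per unit search time: 0.73×482 + 0.42×529 = 574 kJ/min.
Handling time per unit search time: 0.73×1.54 + 0.42×3.3 = 2.51.
Rate = 574/(1 + 2.51) = 163.5 kJ/min.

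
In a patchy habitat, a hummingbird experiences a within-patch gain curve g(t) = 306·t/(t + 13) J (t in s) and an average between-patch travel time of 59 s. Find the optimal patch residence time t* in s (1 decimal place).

27.7 s

Maximise g(t)/(T+t): set derivative to zero → g'(t)(T+t) = g(t).
g'(t) = 306·13/(t + 13)². Setting 306·13/(t+13)² = 306t/[(t+13)(59+t)] gives 13(59+t) = t(t+13), so t² = 13×59 = 767.
t* = √767 = 27.69 s.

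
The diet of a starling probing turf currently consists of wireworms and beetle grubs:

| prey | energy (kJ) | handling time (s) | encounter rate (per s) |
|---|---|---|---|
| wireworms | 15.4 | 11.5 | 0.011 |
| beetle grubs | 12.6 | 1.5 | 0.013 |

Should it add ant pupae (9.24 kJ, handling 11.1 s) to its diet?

Intake rate on the current diet: R = (0.011×15.4 + 0.013×12.6) / (1 + 0.011×11.5 + 0.013×1.5) = 0.3332/1.146 = 0.2908 kJ/s.
Profitability of ant pupae: 9.24/11.1 = 0.8324 kJ/s.
0.8324 > 0.2908, so adding ant pupae raises the average — include it.

Yes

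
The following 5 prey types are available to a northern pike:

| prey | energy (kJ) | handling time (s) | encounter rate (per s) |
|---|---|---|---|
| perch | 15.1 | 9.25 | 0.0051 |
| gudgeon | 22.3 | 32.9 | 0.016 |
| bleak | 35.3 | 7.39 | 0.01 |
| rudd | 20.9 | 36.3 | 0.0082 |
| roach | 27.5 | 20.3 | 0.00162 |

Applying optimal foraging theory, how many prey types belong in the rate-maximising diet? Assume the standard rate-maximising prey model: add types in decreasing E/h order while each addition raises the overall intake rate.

5

Rank by E/h (kJ/s): bleak 4.78, perch 1.63, roach 1.35, gudgeon 0.678, rudd 0.576. Include each in turn until the next type's E/h falls below the running intake rate.
Rate on top 1: 0.3287. perch: 1.63 > 0.3287 → include.
Rate on top 2: 0.3836. roach: 1.35 > 0.3836 → include.
Rate on top 3: 0.4112. gudgeon: 0.678 > 0.4112 → include.
Rate on top 4: 0.4948. rudd: 0.576 > 0.4948 → include.
Optimal diet: bleak, perch, roach, gudgeon, rudd — 5 of 5 types.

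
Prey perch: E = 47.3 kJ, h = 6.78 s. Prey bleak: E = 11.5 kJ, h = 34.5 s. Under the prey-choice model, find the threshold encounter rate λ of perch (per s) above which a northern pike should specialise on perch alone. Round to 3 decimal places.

The zero-one rule: include bleak iff E₂/h₂ > λE₁/(1+λh₁). Equality gives the switch point.
λE₁h₂ = E₂ + λE₂h₁ ⇒ λ = E₂/(E₁h₂ − E₂h₁) = 11.5/(1632 − 77.97) = 0.007401 per s.

0.007 per s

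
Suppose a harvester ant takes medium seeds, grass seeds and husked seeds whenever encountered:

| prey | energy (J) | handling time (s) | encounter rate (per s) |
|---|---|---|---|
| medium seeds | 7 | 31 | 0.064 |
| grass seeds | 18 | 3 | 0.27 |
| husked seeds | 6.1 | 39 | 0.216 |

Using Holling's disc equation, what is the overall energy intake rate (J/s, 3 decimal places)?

0.542 J/s

R = Σλ_iE_i / (1 + Σλ_ih_i)
Numerator: 0.064×7 + 0.27×18 + 0.216×6.1 = 6.626
Denominator: 1 + 0.064×31 + 0.27×3 + 0.216×39 = 12.22
R = 6.626/12.22 = 0.5423 J/s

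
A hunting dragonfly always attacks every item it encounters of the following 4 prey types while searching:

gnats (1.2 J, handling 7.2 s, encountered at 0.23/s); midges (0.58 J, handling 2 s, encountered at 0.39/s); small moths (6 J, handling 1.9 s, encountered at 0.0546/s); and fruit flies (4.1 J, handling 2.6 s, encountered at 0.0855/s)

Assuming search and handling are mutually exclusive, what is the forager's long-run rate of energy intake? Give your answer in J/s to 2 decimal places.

0.31 J/s

R = Σλ_iE_i / (1 + Σλ_ih_i)
Numerator: 0.23×1.2 + 0.39×0.58 + 0.0546×6 + 0.0855×4.1 = 1.18
Denominator: 1 + 0.23×7.2 + 0.39×2 + 0.0546×1.9 + 0.0855×2.6 = 3.762
R = 1.18/3.762 = 0.3138 J/s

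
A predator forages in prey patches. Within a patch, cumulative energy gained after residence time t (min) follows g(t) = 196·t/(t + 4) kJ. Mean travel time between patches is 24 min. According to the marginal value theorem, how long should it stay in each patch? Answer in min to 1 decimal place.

Maximise g(t)/(T+t): set derivative to zero → g'(t)(T+t) = g(t).
g'(t) = 196·4/(t + 4)². Setting 196·4/(t+4)² = 196t/[(t+4)(24+t)] gives 4(24+t) = t(t+4), so t² = 4×24 = 96.
t* = √96 = 9.798 min.

9.8 min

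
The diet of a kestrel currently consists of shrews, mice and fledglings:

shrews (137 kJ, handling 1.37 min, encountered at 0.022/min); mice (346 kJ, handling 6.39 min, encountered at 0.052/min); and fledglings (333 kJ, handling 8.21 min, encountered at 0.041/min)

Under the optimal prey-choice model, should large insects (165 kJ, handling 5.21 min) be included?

Intake rate on the current diet: R = (0.022×137 + 0.052×346 + 0.041×333) / (1 + 0.022×1.37 + 0.052×6.39 + 0.041×8.21) = 34.66/1.699 = 20.4 kJ/min.
Profitability of large insects: 165/5.21 = 31.67 kJ/min.
Since 31.67 > R, including large insects increases the long-run rate.

Yes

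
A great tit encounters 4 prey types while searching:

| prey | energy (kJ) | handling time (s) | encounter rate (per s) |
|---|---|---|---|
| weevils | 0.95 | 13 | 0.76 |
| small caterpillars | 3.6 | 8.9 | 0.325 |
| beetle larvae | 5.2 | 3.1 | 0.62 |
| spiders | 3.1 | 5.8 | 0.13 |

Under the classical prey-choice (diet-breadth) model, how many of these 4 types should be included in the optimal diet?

E/h in descending order: beetle larvae 1.68, spiders 0.534, small caterpillars 0.404, weevils 0.0731 kJ/s. The optimal diet is the largest prefix of this list for which every included type satisfies E_i/h_i > R on the types above it.
Rate on top 1: 1.103. spiders: 0.534 < 1.103 → exclude; stop.
Optimal diet: beetle larvae — 1 of 4 types.

1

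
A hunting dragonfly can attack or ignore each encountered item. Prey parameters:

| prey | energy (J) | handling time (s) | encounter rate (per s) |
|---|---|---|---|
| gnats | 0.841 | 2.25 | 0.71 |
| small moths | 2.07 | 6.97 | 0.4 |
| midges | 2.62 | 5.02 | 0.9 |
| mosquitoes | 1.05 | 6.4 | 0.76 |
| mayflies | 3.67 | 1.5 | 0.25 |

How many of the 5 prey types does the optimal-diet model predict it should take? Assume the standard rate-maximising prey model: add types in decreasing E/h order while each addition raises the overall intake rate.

Profitabilities (E/h, J/s): mayflies 2.45, midges 0.522, gnats 0.374, small moths 0.297, mosquitoes 0.164. Add prey in this order while the next type's profitability exceeds the intake rate on those already taken.
Rate on top 1: 0.6673. midges: 0.522 < 0.6673 → exclude; stop.
Optimal diet: mayflies — 1 of 5 types.

1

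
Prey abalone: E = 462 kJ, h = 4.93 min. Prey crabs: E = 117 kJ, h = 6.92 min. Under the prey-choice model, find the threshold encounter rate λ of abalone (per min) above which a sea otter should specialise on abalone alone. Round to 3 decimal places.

At the threshold, the rate on abalone alone equals the profitability of crabs: λ·462/(1 + λ·4.93) = 117/6.92 = 16.91.
Rearranging, λ(462 − 16.91×4.93) = 16.91, so λ = 16.91/378.6 = 0.04465 per min.

0.045 per min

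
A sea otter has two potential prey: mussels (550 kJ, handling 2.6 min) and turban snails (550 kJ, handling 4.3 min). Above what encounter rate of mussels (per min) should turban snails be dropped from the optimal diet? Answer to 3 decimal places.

At the threshold, the rate on mussels alone equals the profitability of turban snails: λ·550/(1 + λ·2.6) = 550/4.3 = 127.9.
Rearranging, λ(550 − 127.9×2.6) = 127.9, so λ = 127.9/217.4 = 0.5882 per min.

0.588 per min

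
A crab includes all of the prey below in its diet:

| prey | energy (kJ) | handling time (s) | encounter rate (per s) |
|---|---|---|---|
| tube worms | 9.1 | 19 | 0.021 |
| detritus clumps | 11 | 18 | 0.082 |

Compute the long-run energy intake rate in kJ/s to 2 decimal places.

Energy encountered per unit search time: 0.021×9.1 + 0.082×11 = 1.093 kJ/s.
Handling time per unit search time: 0.021×19 + 0.082×18 = 1.875.
Rate = 1.093/(1 + 1.875) = 0.3802 kJ/s.

0.38 kJ/s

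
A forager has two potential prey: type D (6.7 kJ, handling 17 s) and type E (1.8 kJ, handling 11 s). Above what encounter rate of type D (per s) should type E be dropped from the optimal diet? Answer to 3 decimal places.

0.042 per s

Drop type E once their profitability E₂/h₂ falls below the rate achievable on type D alone: E₂/h₂ = λE₁/(1 + λh₁).
Solve for λ: λE₁h₂ = E₂(1 + λh₁) → λ(E₁h₂ − E₂h₁) = E₂ → λ = E₂/(E₁h₂ − E₂h₁).
λ = 1.8/(6.7×11 − 1.8×17) = 1.8/43.1 = 0.04176 per s.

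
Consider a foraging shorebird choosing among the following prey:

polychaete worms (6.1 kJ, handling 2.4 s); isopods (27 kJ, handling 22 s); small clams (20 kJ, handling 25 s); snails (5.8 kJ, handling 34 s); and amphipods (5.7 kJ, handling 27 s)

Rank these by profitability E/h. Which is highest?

In descending order of E/h:
polychaete worms: 6.1/2.4 = 2.54 kJ/s
isopods: 27/22 = 1.23 kJ/s
small clams: 20/25 = 0.8 kJ/s
amphipods: 5.7/27 = 0.211 kJ/s
snails: 5.8/34 = 0.171 kJ/s

polychaete worms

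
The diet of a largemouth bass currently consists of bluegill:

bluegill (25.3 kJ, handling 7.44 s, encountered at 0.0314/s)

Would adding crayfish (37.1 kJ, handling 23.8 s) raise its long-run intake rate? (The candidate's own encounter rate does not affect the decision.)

Yes

On bluegill alone, R = ΣλE/(1+Σλh) = 0.7944/1.234 = 0.644 kJ/s.
crayfish: E/h = 37.1/23.8 = 1.559 kJ/s.
1.559 > 0.644, so adding crayfish raises the average — include it.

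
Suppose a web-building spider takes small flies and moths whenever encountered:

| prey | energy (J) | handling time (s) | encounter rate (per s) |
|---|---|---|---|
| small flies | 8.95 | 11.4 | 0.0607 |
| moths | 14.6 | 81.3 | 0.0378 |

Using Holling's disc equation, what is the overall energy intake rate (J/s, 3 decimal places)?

R = Σλ_iE_i / (1 + Σλ_ih_i)
Numerator: 0.0607×8.95 + 0.0378×14.6 = 1.095
Denominator: 1 + 0.0607×11.4 + 0.0378×81.3 = 4.765
R = 1.095/4.765 = 0.2298 J/s

0.230 J/s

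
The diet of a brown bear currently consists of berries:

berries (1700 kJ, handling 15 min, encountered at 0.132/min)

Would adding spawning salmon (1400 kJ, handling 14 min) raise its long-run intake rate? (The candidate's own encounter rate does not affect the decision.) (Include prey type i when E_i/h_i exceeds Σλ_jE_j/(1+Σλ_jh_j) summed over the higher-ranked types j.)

Yes

Intake rate on the current diet: R = (0.132×1700) / (1 + 0.132×15) = 224.4/2.98 = 75.3 kJ/min.
spawning salmon: E/h = 1400/14 = 100 kJ/min.
100 > 75.3, so adding spawning salmon raises the average — include it.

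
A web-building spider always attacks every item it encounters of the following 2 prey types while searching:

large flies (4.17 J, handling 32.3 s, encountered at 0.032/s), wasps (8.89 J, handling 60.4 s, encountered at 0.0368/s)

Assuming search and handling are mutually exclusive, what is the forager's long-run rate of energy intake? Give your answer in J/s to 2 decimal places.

R = (0.032×4.17 + 0.0368×8.89) / (1 + 0.032×32.3 + 0.0368×60.4) = 0.4606/4.256 = 0.1082 J/s.

0.11 J/s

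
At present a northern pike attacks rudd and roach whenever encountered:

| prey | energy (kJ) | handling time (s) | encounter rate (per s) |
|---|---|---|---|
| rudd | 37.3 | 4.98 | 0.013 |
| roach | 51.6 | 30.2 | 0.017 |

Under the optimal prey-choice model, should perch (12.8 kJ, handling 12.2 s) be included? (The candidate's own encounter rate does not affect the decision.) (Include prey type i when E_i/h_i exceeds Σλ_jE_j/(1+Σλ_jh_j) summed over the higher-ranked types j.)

Intake rate on the current diet: R = (0.013×37.3 + 0.017×51.6) / (1 + 0.013×4.98 + 0.017×30.2) = 1.362/1.578 = 0.8631 kJ/s.
Profitability of perch: 12.8/12.2 = 1.049 kJ/s.
Since 1.049 > R, including perch increases the long-run rate.

Yes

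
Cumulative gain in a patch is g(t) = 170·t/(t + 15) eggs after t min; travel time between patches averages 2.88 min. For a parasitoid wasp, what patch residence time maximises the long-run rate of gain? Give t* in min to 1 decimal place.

Maximise g(t)/(T+t): set derivative to zero → g'(t)(T+t) = g(t).
g'(t) = 170·15/(t + 15)². Setting 170·15/(t+15)² = 170t/[(t+15)(2.88+t)] gives 15(2.88+t) = t(t+15), so t² = 15×2.88 = 43.2.
t* = √43.2 = 6.573 min.

6.6 min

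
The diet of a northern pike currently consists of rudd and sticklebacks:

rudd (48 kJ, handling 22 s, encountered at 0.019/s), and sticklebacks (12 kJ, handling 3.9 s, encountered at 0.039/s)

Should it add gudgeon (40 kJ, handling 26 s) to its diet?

Intake rate on the current diet: R = (0.019×48 + 0.039×12) / (1 + 0.019×22 + 0.039×3.9) = 1.38/1.57 = 0.8789 kJ/s.
gudgeon: E/h = 40/26 = 1.538 kJ/s.
Since 1.538 > R, including gudgeon increases the long-run rate.

Yes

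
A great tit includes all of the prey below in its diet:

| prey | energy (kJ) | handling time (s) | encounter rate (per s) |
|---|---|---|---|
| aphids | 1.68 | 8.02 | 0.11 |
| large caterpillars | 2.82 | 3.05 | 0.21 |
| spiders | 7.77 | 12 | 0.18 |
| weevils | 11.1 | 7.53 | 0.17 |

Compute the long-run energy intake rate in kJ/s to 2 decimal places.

Energy encountered per unit search time: 0.11×1.68 + 0.21×2.82 + 0.18×7.77 + 0.17×11.1 = 4.063 kJ/s.
Handling time per unit search time: 0.11×8.02 + 0.21×3.05 + 0.18×12 + 0.17×7.53 = 4.963.
Rate = 4.063/(1 + 4.963) = 0.6813 kJ/s.

0.68 kJ/s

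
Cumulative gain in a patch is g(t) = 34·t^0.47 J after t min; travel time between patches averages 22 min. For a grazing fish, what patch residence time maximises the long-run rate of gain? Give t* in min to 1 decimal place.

19.5 min

By the marginal value theorem, leave when the instantaneous gain rate g'(t) equals the habitat-wide average g(t)/(T + t).
g'(t) = 0.47·34·t^-0.53. Setting 0.47·34·t^-0.53 = 34·t^0.47/(22+t) gives 0.47(22+t) = t, so 0.53·t = 0.47×22.
t* = 0.47×22/0.53 = 19.51 min.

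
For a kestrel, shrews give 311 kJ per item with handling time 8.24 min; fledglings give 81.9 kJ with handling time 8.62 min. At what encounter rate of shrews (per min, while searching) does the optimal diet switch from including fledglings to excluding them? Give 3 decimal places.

0.041 per min

Drop fledglings once their profitability E₂/h₂ falls below the rate achievable on shrews alone: E₂/h₂ = λE₁/(1 + λh₁).
Solve for λ: λE₁h₂ = E₂(1 + λh₁) → λ(E₁h₂ − E₂h₁) = E₂ → λ = E₂/(E₁h₂ − E₂h₁).
λ = 81.9/(311×8.62 − 81.9×8.24) = 81.9/2006 = 0.04083 per min.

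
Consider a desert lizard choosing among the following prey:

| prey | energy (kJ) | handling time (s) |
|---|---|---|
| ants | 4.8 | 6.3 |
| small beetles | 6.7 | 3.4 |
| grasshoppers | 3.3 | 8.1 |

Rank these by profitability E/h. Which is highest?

small beetles

Profitability E/h (kJ/s): ants = 4.8/6.3 = 0.762, small beetles = 6.7/3.4 = 1.97, grasshoppers = 3.3/8.1 = 0.407.
Ranked: small beetles > ants > grasshoppers.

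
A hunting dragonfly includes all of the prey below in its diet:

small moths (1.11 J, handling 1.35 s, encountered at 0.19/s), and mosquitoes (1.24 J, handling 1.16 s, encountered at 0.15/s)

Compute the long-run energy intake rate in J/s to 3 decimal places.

0.277 J/s

Energy encountered per unit search time: 0.19×1.11 + 0.15×1.24 = 0.3969 J/s.
Handling time per unit search time: 0.19×1.35 + 0.15×1.16 = 0.4305.
Rate = 0.3969/(1 + 0.4305) = 0.2775 J/s.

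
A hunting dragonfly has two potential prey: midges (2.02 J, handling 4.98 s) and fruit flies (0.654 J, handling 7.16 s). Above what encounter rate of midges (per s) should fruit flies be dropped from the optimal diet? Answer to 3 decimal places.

At the threshold, the rate on midges alone equals the profitability of fruit flies: λ·2.02/(1 + λ·4.98) = 0.654/7.16 = 0.09134.
Rearranging, λ(2.02 − 0.09134×4.98) = 0.09134, so λ = 0.09134/1.565 = 0.05836 per s.

0.058 per s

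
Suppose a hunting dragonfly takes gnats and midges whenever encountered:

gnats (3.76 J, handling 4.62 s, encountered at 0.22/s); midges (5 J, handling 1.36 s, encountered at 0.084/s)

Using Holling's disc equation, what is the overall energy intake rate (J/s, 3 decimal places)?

Energy encountered per unit search time: 0.22×3.76 + 0.084×5 = 1.247 J/s.
Handling time per unit search time: 0.22×4.62 + 0.084×1.36 = 1.131.
Rate = 1.247/(1 + 1.131) = 0.5854 J/s.

0.585 J/s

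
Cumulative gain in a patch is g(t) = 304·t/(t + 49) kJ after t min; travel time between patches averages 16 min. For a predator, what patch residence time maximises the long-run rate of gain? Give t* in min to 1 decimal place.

Maximise g(t)/(T+t): set derivative to zero → g'(t)(T+t) = g(t).
g'(t) = 304·49/(t + 49)². Setting 304·49/(t+49)² = 304t/[(t+49)(16+t)] gives 49(16+t) = t(t+49), so t² = 49×16 = 784.
t* = √784 = 28 min.

28.0 min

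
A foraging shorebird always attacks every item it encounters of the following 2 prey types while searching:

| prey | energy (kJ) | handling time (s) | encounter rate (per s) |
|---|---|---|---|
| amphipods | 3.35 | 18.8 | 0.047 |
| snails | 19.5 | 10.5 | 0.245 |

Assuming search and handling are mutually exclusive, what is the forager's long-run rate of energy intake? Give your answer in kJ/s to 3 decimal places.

R = Σλ_iE_i / (1 + Σλ_ih_i)
Numerator: 0.047×3.35 + 0.245×19.5 = 4.935
Denominator: 1 + 0.047×18.8 + 0.245×10.5 = 4.456
R = 4.935/4.456 = 1.107 kJ/s

1.107 kJ/s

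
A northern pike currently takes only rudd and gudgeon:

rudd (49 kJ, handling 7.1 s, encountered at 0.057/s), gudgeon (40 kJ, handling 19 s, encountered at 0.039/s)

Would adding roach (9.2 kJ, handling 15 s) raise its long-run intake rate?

Intake rate on the current diet: R = (0.057×49 + 0.039×40) / (1 + 0.057×7.1 + 0.039×19) = 4.353/2.146 = 2.029 kJ/s.
Profitability of roach: 9.2/15 = 0.6133 kJ/s.
Since 0.6133 < R, time spent handling roach is better spent searching.

No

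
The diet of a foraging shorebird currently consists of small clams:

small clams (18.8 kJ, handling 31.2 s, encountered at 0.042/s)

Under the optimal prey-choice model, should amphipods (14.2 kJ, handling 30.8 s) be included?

Yes

Intake rate on the current diet: R = (0.042×18.8) / (1 + 0.042×31.2) = 0.7896/2.31 = 0.3418 kJ/s.
Profitability of amphipods: 14.2/30.8 = 0.461 kJ/s.
Since 0.461 > R, including amphipods increases the long-run rate.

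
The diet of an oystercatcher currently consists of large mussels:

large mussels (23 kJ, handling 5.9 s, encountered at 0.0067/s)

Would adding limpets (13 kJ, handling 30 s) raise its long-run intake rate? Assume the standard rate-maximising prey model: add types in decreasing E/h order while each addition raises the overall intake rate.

Intake rate on the current diet: R = (0.0067×23) / (1 + 0.0067×5.9) = 0.1541/1.04 = 0.1482 kJ/s.
Profitability of limpets: 13/30 = 0.4333 kJ/s.
0.4333 > 0.1482, so adding limpets raises the average — include it.

Yes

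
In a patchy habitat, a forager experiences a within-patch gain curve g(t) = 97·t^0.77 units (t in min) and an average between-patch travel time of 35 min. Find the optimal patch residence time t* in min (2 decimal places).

117.17 min

Optimal t* satisfies g'(t*) = g(t*)/(T + t*).
g'(t) = 0.77·97·t^-0.23. Setting 0.77·97·t^-0.23 = 97·t^0.77/(35+t) gives 0.77(35+t) = t, so 0.23·t = 0.77×35.
t* = 0.77×35/0.23 = 117.2 min.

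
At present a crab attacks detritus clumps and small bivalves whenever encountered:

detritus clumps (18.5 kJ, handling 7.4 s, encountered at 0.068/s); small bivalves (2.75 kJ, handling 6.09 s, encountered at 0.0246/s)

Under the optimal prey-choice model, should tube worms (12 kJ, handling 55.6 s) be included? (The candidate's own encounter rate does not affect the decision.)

Intake rate on the current diet: R = (0.068×18.5 + 0.0246×2.75) / (1 + 0.068×7.4 + 0.0246×6.09) = 1.326/1.653 = 0.802 kJ/s.
tube worms: E/h = 12/55.6 = 0.2158 kJ/s.
Since 0.2158 < R, time spent handling tube worms is better spent searching.

No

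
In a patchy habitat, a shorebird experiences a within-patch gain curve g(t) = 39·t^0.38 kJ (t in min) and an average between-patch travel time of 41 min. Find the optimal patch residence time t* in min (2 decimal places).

Optimal t* satisfies g'(t*) = g(t*)/(T + t*).
g'(t) = 0.38·39·t^-0.62. Setting 0.38·39·t^-0.62 = 39·t^0.38/(41+t) gives 0.38(41+t) = t, so 0.62·t = 0.38×41.
t* = 0.38×41/0.62 = 25.13 min.

25.13 min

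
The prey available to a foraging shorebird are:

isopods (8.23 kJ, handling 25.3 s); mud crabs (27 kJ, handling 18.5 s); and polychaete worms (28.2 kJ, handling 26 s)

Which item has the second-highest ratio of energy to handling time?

Profitability E/h (kJ/s): isopods = 8.23/25.3 = 0.325, mud crabs = 27/18.5 = 1.46, polychaete worms = 28.2/26 = 1.08.
Ranked: mud crabs > polychaete worms > isopods.

polychaete worms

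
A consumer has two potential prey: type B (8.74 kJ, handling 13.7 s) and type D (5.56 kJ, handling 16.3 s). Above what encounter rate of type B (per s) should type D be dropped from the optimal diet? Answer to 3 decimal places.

Drop type D once their profitability E₂/h₂ falls below the rate achievable on type B alone: E₂/h₂ = λE₁/(1 + λh₁).
Solve for λ: λE₁h₂ = E₂(1 + λh₁) → λ(E₁h₂ − E₂h₁) = E₂ → λ = E₂/(E₁h₂ − E₂h₁).
λ = 5.56/(8.74×16.3 − 5.56×13.7) = 5.56/66.29 = 0.08387 per s.

0.084 per s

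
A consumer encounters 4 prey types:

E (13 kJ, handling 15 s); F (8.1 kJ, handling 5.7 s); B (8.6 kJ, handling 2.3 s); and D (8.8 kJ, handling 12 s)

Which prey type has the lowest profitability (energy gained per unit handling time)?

Profitability E/h (kJ/s): E = 13/15 = 0.867, F = 8.1/5.7 = 1.42, B = 8.6/2.3 = 3.74, D = 8.8/12 = 0.733.
Ranked: B > F > E > D.

D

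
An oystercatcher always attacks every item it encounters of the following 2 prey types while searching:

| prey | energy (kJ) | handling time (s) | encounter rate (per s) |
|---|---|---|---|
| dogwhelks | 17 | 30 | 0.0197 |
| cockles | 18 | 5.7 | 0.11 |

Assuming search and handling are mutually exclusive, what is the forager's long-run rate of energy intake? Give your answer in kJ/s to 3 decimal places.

1.044 kJ/s

Energy encountered per unit search time: 0.0197×17 + 0.11×18 = 2.315 kJ/s.
Handling time per unit search time: 0.0197×30 + 0.11×5.7 = 1.218.
Rate = 2.315/(1 + 1.218) = 1.044 kJ/s.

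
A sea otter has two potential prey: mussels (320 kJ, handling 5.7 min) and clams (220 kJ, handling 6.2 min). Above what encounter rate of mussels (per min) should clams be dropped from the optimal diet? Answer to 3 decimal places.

At the threshold, the rate on mussels alone equals the profitability of clams: λ·320/(1 + λ·5.7) = 220/6.2 = 35.48.
Rearranging, λ(320 − 35.48×5.7) = 35.48, so λ = 35.48/117.7 = 0.3014 per min.

0.301 per min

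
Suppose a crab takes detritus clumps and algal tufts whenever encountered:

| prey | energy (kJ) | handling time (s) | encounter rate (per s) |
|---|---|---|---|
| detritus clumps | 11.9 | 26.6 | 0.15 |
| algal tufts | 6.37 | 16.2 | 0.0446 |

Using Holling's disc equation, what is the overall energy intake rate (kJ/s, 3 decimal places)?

R = Σλ_iE_i / (1 + Σλ_ih_i)
Numerator: 0.15×11.9 + 0.0446×6.37 = 2.069
Denominator: 1 + 0.15×26.6 + 0.0446×16.2 = 5.713
R = 2.069/5.713 = 0.3622 kJ/s

0.362 kJ/s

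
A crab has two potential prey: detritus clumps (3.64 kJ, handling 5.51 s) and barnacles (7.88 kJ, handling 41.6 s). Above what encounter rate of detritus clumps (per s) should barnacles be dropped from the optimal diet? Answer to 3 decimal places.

0.073 per s

Drop barnacles once their profitability E₂/h₂ falls below the rate achievable on detritus clumps alone: E₂/h₂ = λE₁/(1 + λh₁).
Solve for λ: λE₁h₂ = E₂(1 + λh₁) → λ(E₁h₂ − E₂h₁) = E₂ → λ = E₂/(E₁h₂ − E₂h₁).
λ = 7.88/(3.64×41.6 − 7.88×5.51) = 7.88/108 = 0.07296 per s.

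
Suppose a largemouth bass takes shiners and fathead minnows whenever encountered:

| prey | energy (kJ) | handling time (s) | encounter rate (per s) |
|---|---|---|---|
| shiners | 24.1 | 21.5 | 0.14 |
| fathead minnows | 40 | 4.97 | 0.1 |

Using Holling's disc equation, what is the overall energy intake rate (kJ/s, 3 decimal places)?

1.636 kJ/s

R = (0.14×24.1 + 0.1×40) / (1 + 0.14×21.5 + 0.1×4.97) = 7.374/4.507 = 1.636 kJ/s.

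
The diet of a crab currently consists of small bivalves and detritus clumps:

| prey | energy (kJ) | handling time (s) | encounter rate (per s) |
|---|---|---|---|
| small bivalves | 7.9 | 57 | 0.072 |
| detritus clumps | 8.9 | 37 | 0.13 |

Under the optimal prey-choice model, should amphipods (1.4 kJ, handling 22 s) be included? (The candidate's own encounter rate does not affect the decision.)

No

Current rate: (0.072×7.9 + 0.13×8.9)/(1 + 0.072×57 + 0.13×37) = 0.1741 kJ/s.
Profitability of amphipods: 1.4/22 = 0.06364 kJ/s.
0.06364 < 0.1741, so adding amphipods would lower the average — exclude it.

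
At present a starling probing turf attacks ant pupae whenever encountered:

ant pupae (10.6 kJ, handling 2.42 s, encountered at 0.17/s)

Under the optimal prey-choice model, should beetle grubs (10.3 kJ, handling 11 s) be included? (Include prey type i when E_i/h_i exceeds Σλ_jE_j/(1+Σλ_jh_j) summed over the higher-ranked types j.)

No

Intake rate on the current diet: R = (0.17×10.6) / (1 + 0.17×2.42) = 1.802/1.411 = 1.277 kJ/s.
Profitability of beetle grubs: 10.3/11 = 0.9364 kJ/s.
Since 0.9364 < R, time spent handling beetle grubs is better spent searching.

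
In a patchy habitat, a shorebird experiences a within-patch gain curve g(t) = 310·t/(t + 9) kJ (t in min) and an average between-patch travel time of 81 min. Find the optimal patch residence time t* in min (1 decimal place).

Optimal t* satisfies g'(t*) = g(t*)/(T + t*).
g'(t) = 310·9/(t + 9)². Setting 310·9/(t+9)² = 310t/[(t+9)(81+t)] gives 9(81+t) = t(t+9), so t² = 9×81 = 729.
t* = √729 = 27 min.

27.0 min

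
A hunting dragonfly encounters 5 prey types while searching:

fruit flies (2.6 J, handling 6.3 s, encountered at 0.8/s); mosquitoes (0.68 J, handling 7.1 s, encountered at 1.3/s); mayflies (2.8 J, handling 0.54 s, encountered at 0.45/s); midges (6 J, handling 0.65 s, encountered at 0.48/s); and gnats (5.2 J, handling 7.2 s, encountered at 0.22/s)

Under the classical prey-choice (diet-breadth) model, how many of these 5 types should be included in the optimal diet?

Profitabilities (E/h, J/s): midges 9.23, mayflies 5.19, gnats 0.722, fruit flies 0.413, mosquitoes 0.0958. Add prey in this order while the next type's profitability exceeds the intake rate on those already taken.
Rate on top 1: 2.195. mayflies: 5.19 > 2.195 → include.
Rate on top 2: 2.662. gnats: 0.722 < 2.662 → exclude; stop.
Optimal diet: midges, mayflies — 2 of 5 types.

2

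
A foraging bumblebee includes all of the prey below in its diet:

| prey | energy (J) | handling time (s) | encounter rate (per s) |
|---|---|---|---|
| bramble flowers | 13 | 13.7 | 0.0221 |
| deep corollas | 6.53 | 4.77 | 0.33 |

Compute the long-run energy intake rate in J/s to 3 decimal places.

0.849 J/s

Energy encountered per unit search time: 0.0221×13 + 0.33×6.53 = 2.442 J/s.
Handling time per unit search time: 0.0221×13.7 + 0.33×4.77 = 1.877.
Rate = 2.442/(1 + 1.877) = 0.8489 J/s.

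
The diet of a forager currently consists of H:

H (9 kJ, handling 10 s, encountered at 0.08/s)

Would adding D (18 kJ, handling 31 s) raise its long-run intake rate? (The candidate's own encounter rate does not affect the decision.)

Intake rate on the current diet: R = (0.08×9) / (1 + 0.08×10) = 0.72/1.8 = 0.4 kJ/s.
Profitability of D: 18/31 = 0.5806 kJ/s.
0.5806 > 0.4, so adding D raises the average — include it.

Yes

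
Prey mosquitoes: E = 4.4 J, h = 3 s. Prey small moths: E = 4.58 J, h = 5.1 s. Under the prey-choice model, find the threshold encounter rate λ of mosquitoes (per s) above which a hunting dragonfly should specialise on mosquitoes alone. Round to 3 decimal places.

0.526 per s

The zero-one rule: include small moths iff E₂/h₂ > λE₁/(1+λh₁). Equality gives the switch point.
λE₁h₂ = E₂ + λE₂h₁ ⇒ λ = E₂/(E₁h₂ − E₂h₁) = 4.58/(22.44 − 13.74) = 0.5264 per s.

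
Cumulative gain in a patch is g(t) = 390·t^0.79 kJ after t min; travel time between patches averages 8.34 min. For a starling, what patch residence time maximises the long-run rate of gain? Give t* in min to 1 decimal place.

Maximise g(t)/(T+t): set derivative to zero → g'(t)(T+t) = g(t).
g'(t) = 0.79·390·t^-0.21. Setting 0.79·390·t^-0.21 = 390·t^0.79/(8.34+t) gives 0.79(8.34+t) = t, so 0.21·t = 0.79×8.34.
t* = 0.79×8.34/0.21 = 31.37 min.

31.4 min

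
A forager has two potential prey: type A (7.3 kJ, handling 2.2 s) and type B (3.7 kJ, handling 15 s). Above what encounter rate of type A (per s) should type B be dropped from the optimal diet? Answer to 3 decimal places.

The zero-one rule: include type B iff E₂/h₂ > λE₁/(1+λh₁). Equality gives the switch point.
λE₁h₂ = E₂ + λE₂h₁ ⇒ λ = E₂/(E₁h₂ − E₂h₁) = 3.7/(109.5 − 8.14) = 0.0365 per s.

0.037 per s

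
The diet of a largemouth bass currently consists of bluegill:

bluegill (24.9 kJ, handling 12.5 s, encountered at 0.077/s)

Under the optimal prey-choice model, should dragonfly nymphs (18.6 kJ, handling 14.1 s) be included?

Intake rate on the current diet: R = (0.077×24.9) / (1 + 0.077×12.5) = 1.917/1.962 = 0.977 kJ/s.
dragonfly nymphs: E/h = 18.6/14.1 = 1.319 kJ/s.
Since 1.319 > R, including dragonfly nymphs increases the long-run rate.

Yes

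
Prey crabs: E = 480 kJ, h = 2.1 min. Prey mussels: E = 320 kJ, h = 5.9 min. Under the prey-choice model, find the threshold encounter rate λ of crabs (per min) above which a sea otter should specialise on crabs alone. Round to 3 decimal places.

Drop mussels once their profitability E₂/h₂ falls below the rate achievable on crabs alone: E₂/h₂ = λE₁/(1 + λh₁).
Solve for λ: λE₁h₂ = E₂(1 + λh₁) → λ(E₁h₂ − E₂h₁) = E₂ → λ = E₂/(E₁h₂ − E₂h₁).
λ = 320/(480×5.9 − 320×2.1) = 320/2160 = 0.1481 per min.

0.148 per min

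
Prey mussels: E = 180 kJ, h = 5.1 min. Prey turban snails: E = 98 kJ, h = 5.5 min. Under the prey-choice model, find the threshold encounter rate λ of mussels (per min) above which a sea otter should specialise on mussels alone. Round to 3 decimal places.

0.200 per min

Drop turban snails once their profitability E₂/h₂ falls below the rate achievable on mussels alone: E₂/h₂ = λE₁/(1 + λh₁).
Solve for λ: λE₁h₂ = E₂(1 + λh₁) → λ(E₁h₂ − E₂h₁) = E₂ → λ = E₂/(E₁h₂ − E₂h₁).
λ = 98/(180×5.5 − 98×5.1) = 98/490.2 = 0.1999 per min.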